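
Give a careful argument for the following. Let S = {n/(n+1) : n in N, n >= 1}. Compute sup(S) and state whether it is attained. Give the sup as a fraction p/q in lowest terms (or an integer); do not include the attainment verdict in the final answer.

Analysis:
- Values: 1/2, 2/3, 3/4, 4/5, ... strictly increasing.
- Minimum is 1/2 (n=1); inf = 1/2 (attained).
- n/(n+1) = 1 - 1/(n+1) -> 1 from below as n -> infinity, and never equals 1.
- So sup = 1 (not attained).
Conclusion: sup(S) = 1, not attained in S.

1


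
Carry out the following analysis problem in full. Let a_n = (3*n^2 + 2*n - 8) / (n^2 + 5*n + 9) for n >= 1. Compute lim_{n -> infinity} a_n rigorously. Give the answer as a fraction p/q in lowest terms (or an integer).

Divide numerator and denominator by n^2, the highest power:
numerator / n^2 = 3 + 2/n - 8/n^2
denominator / n^2 = 1 + 5/n + 9/n^2
As n -> infinity, all terms of the form c/n^k (k >= 1) tend to 0.
So numerator / n^2 -> 3 and denominator / n^2 -> 1.
Therefore lim a_n = 3.

3


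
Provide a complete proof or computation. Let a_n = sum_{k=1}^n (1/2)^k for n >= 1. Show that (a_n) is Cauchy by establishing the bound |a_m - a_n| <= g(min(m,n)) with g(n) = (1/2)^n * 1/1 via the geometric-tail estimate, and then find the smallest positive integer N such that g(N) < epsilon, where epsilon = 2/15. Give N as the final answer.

For m > n >= 1: |a_m - a_n| = sum_{k=n+1}^m (1/2)^k < sum_{k=n+1}^infinity (1/2)^k = (1/2)^(n+1) / (1 - 1/2) = (1/2)^n * (1/2) * (2/1) = (1/2)^n * 1/1.
So g(n) = (1/2)^n / 1. Since g(n) -> 0, (a_n) is Cauchy.
Now solve g(N) < 2/15: (1/2)^N / 1 < 2/15 <=> 2^N > 1 / (1 * 2/15) = 15/2.
Check powers of 2: 2^2 = 4 <= 15/2, 2^3 = 8 > 15/2.
So the smallest such N is 3. Check: g(3) = 1/(1 * 8) = 1/8 < 2/15.

3


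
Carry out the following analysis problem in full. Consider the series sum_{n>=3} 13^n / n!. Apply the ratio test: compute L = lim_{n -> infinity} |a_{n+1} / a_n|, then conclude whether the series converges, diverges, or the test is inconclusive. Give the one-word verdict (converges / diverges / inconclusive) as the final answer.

Let a_n denote the general term. Form the ratio a_{n+1}/a_n and simplify:
a_{n+1}/a_n = 13/(n + 1)
Take the limit as n -> infinity: L = 0.
Since L = 0 < 1, the ratio test implies the series converges.

converges


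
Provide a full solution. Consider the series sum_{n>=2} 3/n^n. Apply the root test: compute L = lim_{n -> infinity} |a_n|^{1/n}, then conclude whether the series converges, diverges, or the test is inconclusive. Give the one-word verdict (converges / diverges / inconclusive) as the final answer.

Let a_n denote the general term. Form |a_n|^(1/n) and simplify:
|a_n|^(1/n) = 3^(1/n)/n
Take the limit as n -> infinity: L = 0.
Since L = 0 < 1, the root test implies convergence.

converges


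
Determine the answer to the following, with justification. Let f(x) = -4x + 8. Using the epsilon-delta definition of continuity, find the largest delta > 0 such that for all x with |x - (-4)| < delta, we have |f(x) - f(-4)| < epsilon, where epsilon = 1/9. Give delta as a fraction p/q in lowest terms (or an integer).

We compute f(-4) = -4*(-4) + 8 = 24.
|f(x) - f(-4)| = |-4x + 8 - (24)| = |-4(x - (-4))| = 4|x - (-4)|.
We need 4|x - (-4)| < 1/9, i.e. |x - (-4)| < 1/9 / 4 = 1/36.
So any delta <= 1/36 works. Conversely, if delta > 1/36, then x = -4 + 1/36 satisfies |x - (-4)| = 1/36 < delta but |f(x) - f(-4)| = 4 * 1/36 = 1/9, which is not < 1/9; so no larger delta works.
Hence the largest such delta is 1/36.

1/36


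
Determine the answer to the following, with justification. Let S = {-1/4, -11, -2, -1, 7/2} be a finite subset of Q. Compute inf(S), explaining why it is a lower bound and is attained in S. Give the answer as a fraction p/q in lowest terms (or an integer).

S is finite, so inf(S) = min(S).
Sorted increasing:
-11, -2, -1, -1/4, 7/2
The extremum is -11.
For every x in S, x >= -11. And -11 is in S, so it is attained.
Therefore inf(S) = -11.

-11


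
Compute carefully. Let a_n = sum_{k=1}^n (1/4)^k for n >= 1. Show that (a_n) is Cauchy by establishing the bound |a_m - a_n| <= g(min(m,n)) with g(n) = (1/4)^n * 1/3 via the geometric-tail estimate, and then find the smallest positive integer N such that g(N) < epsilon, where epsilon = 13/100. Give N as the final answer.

For m > n >= 1: |a_m - a_n| = sum_{k=n+1}^m (1/4)^k < sum_{k=n+1}^infinity (1/4)^k = (1/4)^(n+1) / (1 - 1/4) = (1/4)^n * (1/4) * (4/3) = (1/4)^n * 1/3.
So g(n) = (1/4)^n / 3. Since g(n) -> 0, (a_n) is Cauchy.
Now solve g(N) < 13/100: (1/4)^N / 3 < 13/100 <=> 4^N > 1 / (3 * 13/100) = 100/39.
Check powers of 4: 4^0 = 1 <= 100/39, 4^1 = 4 > 100/39.
So the smallest such N is 1. Check: g(1) = 1/(3 * 4) = 1/12 < 13/100.

1


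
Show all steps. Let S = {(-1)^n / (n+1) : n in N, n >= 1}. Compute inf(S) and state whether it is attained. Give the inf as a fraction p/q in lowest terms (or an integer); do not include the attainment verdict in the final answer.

Analysis:
- Values: -1/2, 1/3, -1/4, 1/5, -1/6, ...
- Positive terms (even n): 1/(2+1), 1/(4+1), ... decreasing -> max = 1/3 (n=2).
- Negative terms (odd n): -1/(1+1), -1/(3+1), ... increasing -> min = -1/2 (n=1).
- So sup = 1/3 (attained at n=2); inf = -1/2 (attained at n=1).
Conclusion: inf(S) = -1/2, attained in S.

-1/2


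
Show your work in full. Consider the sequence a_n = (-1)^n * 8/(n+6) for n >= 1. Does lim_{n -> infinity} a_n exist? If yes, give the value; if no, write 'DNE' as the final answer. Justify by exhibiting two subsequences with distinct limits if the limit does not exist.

Examine the behaviour of a_n along subsequences.
Even-n subsequence a_{2k} = 8/(2k+6) -> 0. Odd-n subsequence a_{2k+1} = -8/(2k+7) -> 0. Both tend to 0, which suggests the limit is 0; verify directly.
|a_n - 0| = 8/(n+6) < 8/n for every n >= 1.
Given epsilon > 0, choose a positive integer N > 8/epsilon. Then for all n >= N, |a_n| < 8/n <= 8/N < epsilon.
So by the definition of the limit, lim a_n exists and equals 0.

0


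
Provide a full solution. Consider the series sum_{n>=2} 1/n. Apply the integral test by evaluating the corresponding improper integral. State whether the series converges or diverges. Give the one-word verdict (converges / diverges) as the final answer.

Let f(x) = 1/x. Then f is positive, continuous, and decreasing on [2, infinity), so the integral test applies.
Compute the improper integral int_{2}^infinity f(x) dx:
  antiderivative F(x) = log(x).
  As x -> infinity, log(x) -> infinity.
  So int = infinity - log(2) = infinity. By the integral test, the series diverges.

diverges


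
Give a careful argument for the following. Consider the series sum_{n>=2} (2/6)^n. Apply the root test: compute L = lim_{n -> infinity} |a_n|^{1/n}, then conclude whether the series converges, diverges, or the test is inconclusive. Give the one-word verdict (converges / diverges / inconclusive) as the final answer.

Let a_n denote the general term. Form |a_n|^(1/n) and simplify:
|a_n|^(1/n) = 1/3
Take the limit as n -> infinity: L = 1/3.
Since L = 1/3 < 1, the root test implies convergence.

converges


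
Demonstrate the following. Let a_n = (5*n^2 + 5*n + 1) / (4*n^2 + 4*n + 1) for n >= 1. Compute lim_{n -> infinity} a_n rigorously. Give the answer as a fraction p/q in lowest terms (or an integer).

Divide numerator and denominator by n^2, the highest power:
numerator / n^2 = 5 + 5/n + n^(-2)
denominator / n^2 = 4 + 4/n + n^(-2)
As n -> infinity, all terms of the form c/n^k (k >= 1) tend to 0.
So numerator / n^2 -> 5 and denominator / n^2 -> 4.
Therefore lim a_n = 5/4.

5/4


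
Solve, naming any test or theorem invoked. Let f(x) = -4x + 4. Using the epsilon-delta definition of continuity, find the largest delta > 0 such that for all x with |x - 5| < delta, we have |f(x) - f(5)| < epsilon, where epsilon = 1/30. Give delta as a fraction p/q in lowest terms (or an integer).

We compute f(5) = -4*(5) + 4 = -16.
|f(x) - f(5)| = |-4x + 4 - (-16)| = |-4(x - 5)| = 4|x - 5|.
We need 4|x - 5| < 1/30, i.e. |x - 5| < 1/30 / 4 = 1/120.
So any delta <= 1/120 works. Conversely, if delta > 1/120, then x = 5 + 1/120 satisfies |x - 5| = 1/120 < delta but |f(x) - f(5)| = 4 * 1/120 = 1/30, which is not < 1/30; so no larger delta works.
Hence the largest such delta is 1/120.

1/120


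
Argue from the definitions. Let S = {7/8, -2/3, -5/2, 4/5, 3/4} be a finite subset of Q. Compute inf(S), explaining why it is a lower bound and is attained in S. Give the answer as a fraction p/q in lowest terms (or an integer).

S is finite, so inf(S) = min(S).
Sorted increasing:
-5/2, -2/3, 3/4, 4/5, 7/8
The extremum is -5/2.
For every x in S, x >= -5/2. And -5/2 is in S, so it is attained.
Therefore inf(S) = -5/2.

-5/2


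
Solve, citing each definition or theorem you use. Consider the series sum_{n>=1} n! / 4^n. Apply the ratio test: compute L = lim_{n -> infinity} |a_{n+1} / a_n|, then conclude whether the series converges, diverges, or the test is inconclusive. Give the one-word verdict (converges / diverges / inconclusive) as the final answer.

Let a_n denote the general term. Form the ratio a_{n+1}/a_n and simplify:
a_{n+1}/a_n = n/4 + 1/4
Take the limit as n -> infinity: L = infinity.
Since L = infinity > 1 (or L = infinity), the ratio test implies the series diverges.

diverges


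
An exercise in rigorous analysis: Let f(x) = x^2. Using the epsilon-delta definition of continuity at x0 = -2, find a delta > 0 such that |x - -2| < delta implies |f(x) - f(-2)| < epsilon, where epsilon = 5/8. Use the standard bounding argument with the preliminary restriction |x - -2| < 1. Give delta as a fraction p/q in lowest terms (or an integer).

Factor: |x^2 - (-2)^2| = |x - -2| * |x + -2|.
Impose |x - -2| < 1 first. Then |x + -2| = |(x - -2) + 2*(-2)| <= |x - -2| + 2*|-2| < 1 + 4 = 5.
So |x^2 - (-2)^2| < delta * 5.
We need delta * 5 <= 5/8, i.e. delta <= 5/8/5 = 1/8.
Since 1/8 < 1, this is tighter than 1; take delta = 1/8.
So delta = 1/8 works.

1/8


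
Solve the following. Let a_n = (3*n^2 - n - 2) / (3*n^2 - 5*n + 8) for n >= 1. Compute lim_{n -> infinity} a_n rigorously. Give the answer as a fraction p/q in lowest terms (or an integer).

Divide numerator and denominator by n^2, the highest power:
numerator / n^2 = 3 - 1/n - 2/n^2
denominator / n^2 = 3 - 5/n + 8/n^2
As n -> infinity, all terms of the form c/n^k (k >= 1) tend to 0.
So numerator / n^2 -> 3 and denominator / n^2 -> 3.
Therefore lim a_n = 1.

1


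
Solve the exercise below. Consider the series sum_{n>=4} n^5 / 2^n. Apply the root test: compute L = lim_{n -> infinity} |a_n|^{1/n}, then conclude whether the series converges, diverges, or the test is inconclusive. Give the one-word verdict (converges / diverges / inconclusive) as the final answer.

Let a_n denote the general term. Form |a_n|^(1/n) and simplify:
|a_n|^(1/n) = n^(5/n)/2
Take the limit as n -> infinity: L = 1/2.
Since L = 1/2 < 1, the root test implies convergence.

converges


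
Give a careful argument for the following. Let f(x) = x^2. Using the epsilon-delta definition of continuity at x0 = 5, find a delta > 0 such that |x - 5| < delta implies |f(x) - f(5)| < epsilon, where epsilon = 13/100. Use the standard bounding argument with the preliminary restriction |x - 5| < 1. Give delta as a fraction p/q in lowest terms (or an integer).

Factor: |x^2 - (5)^2| = |x - 5| * |x + 5|.
Impose |x - 5| < 1 first. Then |x + 5| = |(x - 5) + 2*(5)| <= |x - 5| + 2*|5| < 1 + 10 = 11.
So |x^2 - (5)^2| < delta * 11.
We need delta * 11 <= 13/100, i.e. delta <= 13/100/11 = 13/1100.
Since 13/1100 < 1, this is tighter than 1; take delta = 13/1100.
So delta = 13/1100 works.

13/1100


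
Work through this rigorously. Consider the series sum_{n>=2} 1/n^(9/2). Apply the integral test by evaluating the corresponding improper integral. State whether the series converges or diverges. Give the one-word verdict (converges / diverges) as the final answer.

Let f(x) = x^(-9/2). Then f is positive, continuous, and decreasing on [2, infinity), so the integral test applies.
Compute the improper integral int_{2}^infinity f(x) dx:
  antiderivative F(x) = -2/(7*x^(7/2)).
  As x -> infinity, F(x) -> 0 (since p = 9/2 > 1).
  So int = F(infinity) - F(2) = 0 - (-sqrt(2)/56) = sqrt(2)/56.
  Finite, so by the integral test, the series converges.

converges


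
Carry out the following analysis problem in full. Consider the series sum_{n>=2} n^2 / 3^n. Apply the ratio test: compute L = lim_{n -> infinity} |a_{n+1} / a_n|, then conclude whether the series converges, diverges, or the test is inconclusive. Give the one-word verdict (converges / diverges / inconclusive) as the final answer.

Let a_n denote the general term. Form the ratio a_{n+1}/a_n and simplify:
a_{n+1}/a_n = (n + 1)^2/(3*n^2)
Take the limit as n -> infinity: L = 1/3.
Since L = 1/3 < 1, the ratio test implies the series converges.

converges


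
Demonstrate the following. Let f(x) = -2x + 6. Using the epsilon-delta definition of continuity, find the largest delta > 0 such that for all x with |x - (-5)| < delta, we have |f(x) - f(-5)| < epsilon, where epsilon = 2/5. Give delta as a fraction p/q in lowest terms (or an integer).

We compute f(-5) = -2*(-5) + 6 = 16.
|f(x) - f(-5)| = |-2x + 6 - (16)| = |-2(x - (-5))| = 2|x - (-5)|.
We need 2|x - (-5)| < 2/5, i.e. |x - (-5)| < 2/5 / 2 = 1/5.
So any delta <= 1/5 works. Conversely, if delta > 1/5, then x = -5 + 1/5 satisfies |x - (-5)| = 1/5 < delta but |f(x) - f(-5)| = 2 * 1/5 = 2/5, which is not < 2/5; so no larger delta works.
Hence the largest such delta is 1/5.

1/5


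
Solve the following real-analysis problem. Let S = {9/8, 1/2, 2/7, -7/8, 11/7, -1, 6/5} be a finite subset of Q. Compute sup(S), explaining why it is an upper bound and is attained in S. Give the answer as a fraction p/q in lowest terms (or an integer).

S is finite, so sup(S) = max(S).
Sorted decreasing:
11/7, 6/5, 9/8, 1/2, 2/7, -7/8, -1
The extremum is 11/7.
For every x in S, x <= 11/7. And 11/7 is in S, so it is attained.
Therefore sup(S) = 11/7.

11/7


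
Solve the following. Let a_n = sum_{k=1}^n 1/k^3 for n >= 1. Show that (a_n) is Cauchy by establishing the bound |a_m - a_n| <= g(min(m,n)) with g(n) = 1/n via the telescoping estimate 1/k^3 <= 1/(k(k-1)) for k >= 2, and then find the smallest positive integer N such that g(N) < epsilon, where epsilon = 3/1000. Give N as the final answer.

For m > n >= 1: |a_m - a_n| = sum_{k=n+1}^m 1/k^3.
Use 1/k^3 <= 1/(k(k-1)) = 1/(k-1) - 1/k for k >= 2 (which holds since k^3 >= k^2 >= k(k-1) for k >= 2):
sum_{k=n+1}^m 1/k^3 <= sum_{k=n+1}^m (1/(k-1) - 1/k) = 1/n - 1/m <= 1/n.
By symmetry the same bound holds with n,m swapped, so |a_m - a_n| <= 1/min(m,n) = g(min(m,n)). Since g(n) -> 0, (a_n) is Cauchy.
Now solve g(N) < 3/1000: 1/N < 3/1000 <=> N > 1/(3/1000) = 1000/3.
The smallest integer strictly greater than 1000/3 is N = 334.
Check: g(334) = 1/334 < 3/1000; g(333) = 1/333 >= 3/1000. So N = 334.

334


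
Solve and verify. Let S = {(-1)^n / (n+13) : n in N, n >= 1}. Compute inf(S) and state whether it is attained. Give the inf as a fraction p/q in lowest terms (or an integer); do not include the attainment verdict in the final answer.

Analysis:
- Values: -1/14, 1/15, -1/16, 1/17, -1/18, ...
- Positive terms (even n): 1/(2+13), 1/(4+13), ... decreasing -> max = 1/15 (n=2).
- Negative terms (odd n): -1/(1+13), -1/(3+13), ... increasing -> min = -1/14 (n=1).
- So sup = 1/15 (attained at n=2); inf = -1/14 (attained at n=1).
Conclusion: inf(S) = -1/14, attained in S.

-1/14


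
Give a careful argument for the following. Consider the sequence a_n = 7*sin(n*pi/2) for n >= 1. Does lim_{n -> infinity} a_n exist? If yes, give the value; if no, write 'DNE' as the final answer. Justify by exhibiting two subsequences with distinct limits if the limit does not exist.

Examine the behaviour of a_n along subsequences.
a_{4k+1} = 7*sin(pi/2 + 2k*pi) = 7 -> 7. a_{4k+3} = 7*sin(3pi/2 + 2k*pi) = -7 -> -7.
Since these two subsequential limits are 7 and -7, distinct, the full sequence cannot converge (a convergent sequence has all subsequences tending to the same limit). So lim a_n does not exist.

DNE


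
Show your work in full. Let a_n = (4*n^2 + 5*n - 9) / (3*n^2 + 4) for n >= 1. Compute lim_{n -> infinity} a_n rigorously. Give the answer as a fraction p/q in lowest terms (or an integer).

Divide numerator and denominator by n^2, the highest power:
numerator / n^2 = 4 + 5/n - 9/n^2
denominator / n^2 = 3 + 4/n^2
As n -> infinity, all terms of the form c/n^k (k >= 1) tend to 0.
So numerator / n^2 -> 4 and denominator / n^2 -> 3.
Therefore lim a_n = 4/3.

4/3


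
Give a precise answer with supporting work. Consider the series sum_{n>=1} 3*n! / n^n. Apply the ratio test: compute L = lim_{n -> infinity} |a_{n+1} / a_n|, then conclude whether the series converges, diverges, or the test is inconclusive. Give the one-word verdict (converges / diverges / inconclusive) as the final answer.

Let a_n denote the general term. Form the ratio a_{n+1}/a_n and simplify:
a_{n+1}/a_n = (n/(n + 1))^n
Take the limit as n -> infinity: L = exp(-1).
Since L = exp(-1) < 1, the ratio test implies the series converges.

converges


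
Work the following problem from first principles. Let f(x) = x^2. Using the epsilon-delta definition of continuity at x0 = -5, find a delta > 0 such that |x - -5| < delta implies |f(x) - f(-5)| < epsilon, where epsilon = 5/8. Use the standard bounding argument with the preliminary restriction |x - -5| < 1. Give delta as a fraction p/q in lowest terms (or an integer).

Factor: |x^2 - (-5)^2| = |x - -5| * |x + -5|.
Impose |x - -5| < 1 first. Then |x + -5| = |(x - -5) + 2*(-5)| <= |x - -5| + 2*|-5| < 1 + 10 = 11.
So |x^2 - (-5)^2| < delta * 11.
We need delta * 11 <= 5/8, i.e. delta <= 5/8/11 = 5/88.
Since 5/88 < 1, this is tighter than 1; take delta = 5/88.
So delta = 5/88 works.

5/88


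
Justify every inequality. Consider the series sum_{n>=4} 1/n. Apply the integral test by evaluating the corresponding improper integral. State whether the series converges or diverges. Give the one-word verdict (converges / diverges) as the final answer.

Let f(x) = 1/x. Then f is positive, continuous, and decreasing on [4, infinity), so the integral test applies.
Compute the improper integral int_{4}^infinity f(x) dx:
  antiderivative F(x) = log(x).
  As x -> infinity, log(x) -> infinity.
  So int = infinity - log(4) = infinity. By the integral test, the series diverges.

diverges


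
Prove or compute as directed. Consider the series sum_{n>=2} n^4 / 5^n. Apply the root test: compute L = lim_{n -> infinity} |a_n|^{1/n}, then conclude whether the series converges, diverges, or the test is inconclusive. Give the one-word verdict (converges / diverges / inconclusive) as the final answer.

Let a_n denote the general term. Form |a_n|^(1/n) and simplify:
|a_n|^(1/n) = n^(4/n)/5
Take the limit as n -> infinity: L = 1/5.
Since L = 1/5 < 1, the root test implies convergence.

converges


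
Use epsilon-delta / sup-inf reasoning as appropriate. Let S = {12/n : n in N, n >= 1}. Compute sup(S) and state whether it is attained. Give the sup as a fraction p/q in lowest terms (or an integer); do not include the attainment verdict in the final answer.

Analysis:
- Values: 12, 6, 4, 3, ... strictly decreasing.
- The maximum is 12 (n=1); sup = 12 (attained).
- The set is bounded below by 0; 12/n -> 0 so 0 is the greatest lower bound.
- 0 is not in the set, so inf = 0 is not attained.
Conclusion: sup(S) = 12, attained in S.

12


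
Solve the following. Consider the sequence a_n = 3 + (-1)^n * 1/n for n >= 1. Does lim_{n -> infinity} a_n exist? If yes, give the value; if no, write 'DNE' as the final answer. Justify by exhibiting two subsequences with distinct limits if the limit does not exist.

Examine the behaviour of a_n along subsequences.
Even-n subsequence a_{2k} = 3 + 1/(2k) -> 3. Odd-n subsequence a_{2k+1} = 3 - 1/(2k+1) -> 3. Both tend to 3, which suggests the limit is 3; verify directly.
|a_n - 3| = |(-1)^n * 1/n| = 1/n for every n >= 1.
Given epsilon > 0, choose a positive integer N > 1/epsilon. Then for all n >= N, |a_n - 3| = 1/n <= 1/N < epsilon.
So by the definition of the limit, lim a_n exists and equals 3.

3


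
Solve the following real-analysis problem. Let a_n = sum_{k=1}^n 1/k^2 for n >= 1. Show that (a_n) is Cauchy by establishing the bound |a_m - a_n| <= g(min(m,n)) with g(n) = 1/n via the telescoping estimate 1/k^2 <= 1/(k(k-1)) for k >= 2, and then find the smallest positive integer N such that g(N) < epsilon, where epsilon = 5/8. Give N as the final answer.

For m > n >= 1: |a_m - a_n| = sum_{k=n+1}^m 1/k^2.
Use 1/k^2 <= 1/(k(k-1)) = 1/(k-1) - 1/k for k >= 2:
sum_{k=n+1}^m 1/k^2 <= sum_{k=n+1}^m (1/(k-1) - 1/k) = 1/n - 1/m <= 1/n.
By symmetry the same bound holds with n,m swapped, so |a_m - a_n| <= 1/min(m,n) = g(min(m,n)). Since g(n) -> 0, (a_n) is Cauchy.
Now solve g(N) < 5/8: 1/N < 5/8 <=> N > 1/(5/8) = 8/5.
The smallest integer strictly greater than 8/5 is N = 2.
Check: g(2) = 1/2 < 5/8; g(1) = 1/1 >= 5/8. So N = 2.

2


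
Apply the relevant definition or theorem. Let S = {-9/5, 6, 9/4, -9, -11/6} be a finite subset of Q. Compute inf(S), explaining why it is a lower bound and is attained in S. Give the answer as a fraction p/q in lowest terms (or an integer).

S is finite, so inf(S) = min(S).
Sorted increasing:
-9, -11/6, -9/5, 9/4, 6
The extremum is -9.
For every x in S, x >= -9. And -9 is in S, so it is attained.
Therefore inf(S) = -9.

-9


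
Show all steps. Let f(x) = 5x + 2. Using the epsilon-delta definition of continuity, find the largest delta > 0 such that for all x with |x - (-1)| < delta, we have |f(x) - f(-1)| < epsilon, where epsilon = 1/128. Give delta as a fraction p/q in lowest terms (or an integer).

We compute f(-1) = 5*(-1) + 2 = -3.
|f(x) - f(-1)| = |5x + 2 - (-3)| = |5(x - (-1))| = 5|x - (-1)|.
We need 5|x - (-1)| < 1/128, i.e. |x - (-1)| < 1/128 / 5 = 1/640.
So any delta <= 1/640 works. Conversely, if delta > 1/640, then x = -1 + 1/640 satisfies |x - (-1)| = 1/640 < delta but |f(x) - f(-1)| = 5 * 1/640 = 1/128, which is not < 1/128; so no larger delta works.
Hence the largest such delta is 1/640.

1/640


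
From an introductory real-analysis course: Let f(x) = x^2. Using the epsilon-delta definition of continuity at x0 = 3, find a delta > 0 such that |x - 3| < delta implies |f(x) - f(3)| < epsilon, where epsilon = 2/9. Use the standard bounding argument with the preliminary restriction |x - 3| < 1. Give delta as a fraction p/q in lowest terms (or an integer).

Factor: |x^2 - (3)^2| = |x - 3| * |x + 3|.
Impose |x - 3| < 1 first. Then |x + 3| = |(x - 3) + 2*(3)| <= |x - 3| + 2*|3| < 1 + 6 = 7.
So |x^2 - (3)^2| < delta * 7.
We need delta * 7 <= 2/9, i.e. delta <= 2/9/7 = 2/63.
Since 2/63 < 1, this is tighter than 1; take delta = 2/63.
So delta = 2/63 works.

2/63


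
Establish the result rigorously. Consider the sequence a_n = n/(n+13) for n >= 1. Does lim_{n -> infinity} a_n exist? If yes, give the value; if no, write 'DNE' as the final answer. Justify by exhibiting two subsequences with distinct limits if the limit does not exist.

Examine the behaviour of a_n along subsequences.
Even-n subsequence a_{2k} = (2k)/(2k+13) -> 1. Odd-n subsequence a_{2k+1} = (2k+1)/(2k+14) -> 1. Both tend to 1, which suggests the limit is 1; verify directly.
|a_n - 1| = |n - (n+13)| / (n+13) = 13/(n+13) < 13/n for every n >= 1.
Given epsilon > 0, choose a positive integer N > 13/epsilon. Then for all n >= N, |a_n - 1| < 13/n <= 13/N < epsilon.
So by the definition of the limit, lim a_n exists and equals 1.

1


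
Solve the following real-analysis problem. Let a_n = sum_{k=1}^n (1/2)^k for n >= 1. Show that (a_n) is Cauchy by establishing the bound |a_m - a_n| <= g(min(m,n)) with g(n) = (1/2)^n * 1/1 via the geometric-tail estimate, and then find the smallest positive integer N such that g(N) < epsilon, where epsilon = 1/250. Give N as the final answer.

For m > n >= 1: |a_m - a_n| = sum_{k=n+1}^m (1/2)^k < sum_{k=n+1}^infinity (1/2)^k = (1/2)^(n+1) / (1 - 1/2) = (1/2)^n * (1/2) * (2/1) = (1/2)^n * 1/1.
So g(n) = (1/2)^n / 1. Since g(n) -> 0, (a_n) is Cauchy.
Now solve g(N) < 1/250: (1/2)^N / 1 < 1/250 <=> 2^N > 1 / (1 * 1/250) = 250.
Check powers of 2: 2^7 = 128 <= 250, 2^8 = 256 > 250.
So the smallest such N is 8. Check: g(8) = 1/(1 * 256) = 1/256 < 1/250.

8


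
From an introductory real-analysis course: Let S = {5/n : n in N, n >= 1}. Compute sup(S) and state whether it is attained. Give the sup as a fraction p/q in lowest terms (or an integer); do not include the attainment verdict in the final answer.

Analysis:
- Values: 5, 5/2, 5/3, 5/4, ... strictly decreasing.
- The maximum is 5 (n=1); sup = 5 (attained).
- The set is bounded below by 0; 5/n -> 0 so 0 is the greatest lower bound.
- 0 is not in the set, so inf = 0 is not attained.
Conclusion: sup(S) = 5, attained in S.

5


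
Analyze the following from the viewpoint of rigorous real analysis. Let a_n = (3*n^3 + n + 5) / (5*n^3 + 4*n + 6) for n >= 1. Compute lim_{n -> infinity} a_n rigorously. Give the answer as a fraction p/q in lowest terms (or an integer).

Divide numerator and denominator by n^3, the highest power:
numerator / n^3 = 3 + n^(-2) + 5/n^3
denominator / n^3 = 5 + 4/n^2 + 6/n^3
As n -> infinity, all terms of the form c/n^k (k >= 1) tend to 0.
So numerator / n^3 -> 3 and denominator / n^3 -> 5.
Therefore lim a_n = 3/5.

3/5


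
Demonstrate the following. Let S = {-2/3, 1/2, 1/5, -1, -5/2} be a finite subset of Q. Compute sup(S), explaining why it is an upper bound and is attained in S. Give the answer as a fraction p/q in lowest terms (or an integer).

S is finite, so sup(S) = max(S).
Sorted decreasing:
1/2, 1/5, -2/3, -1, -5/2
The extremum is 1/2.
For every x in S, x <= 1/2. And 1/2 is in S, so it is attained.
Therefore sup(S) = 1/2.

1/2


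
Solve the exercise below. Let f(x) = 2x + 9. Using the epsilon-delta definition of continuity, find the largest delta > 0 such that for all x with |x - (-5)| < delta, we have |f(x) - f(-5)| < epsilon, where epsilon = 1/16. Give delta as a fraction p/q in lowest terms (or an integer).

We compute f(-5) = 2*(-5) + 9 = -1.
|f(x) - f(-5)| = |2x + 9 - (-1)| = |2(x - (-5))| = 2|x - (-5)|.
We need 2|x - (-5)| < 1/16, i.e. |x - (-5)| < 1/16 / 2 = 1/32.
So any delta <= 1/32 works. Conversely, if delta > 1/32, then x = -5 + 1/32 satisfies |x - (-5)| = 1/32 < delta but |f(x) - f(-5)| = 2 * 1/32 = 1/16, which is not < 1/16; so no larger delta works.
Hence the largest such delta is 1/32.

1/32


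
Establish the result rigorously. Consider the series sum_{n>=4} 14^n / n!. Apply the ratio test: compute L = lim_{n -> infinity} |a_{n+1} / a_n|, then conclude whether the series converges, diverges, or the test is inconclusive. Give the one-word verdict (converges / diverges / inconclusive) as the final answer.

Let a_n denote the general term. Form the ratio a_{n+1}/a_n and simplify:
a_{n+1}/a_n = 14/(n + 1)
Take the limit as n -> infinity: L = 0.
Since L = 0 < 1, the ratio test implies the series converges.

converges


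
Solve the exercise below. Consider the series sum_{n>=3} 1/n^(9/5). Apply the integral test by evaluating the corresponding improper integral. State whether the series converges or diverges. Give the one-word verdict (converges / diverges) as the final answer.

Let f(x) = x^(-9/5). Then f is positive, continuous, and decreasing on [3, infinity), so the integral test applies.
Compute the improper integral int_{3}^infinity f(x) dx:
  antiderivative F(x) = -5/(4*x^(4/5)).
  As x -> infinity, F(x) -> 0 (since p = 9/5 > 1).
  So int = F(infinity) - F(3) = 0 - (-5*3^(1/5)/12) = 5*3^(1/5)/12.
  Finite, so by the integral test, the series converges.

converges


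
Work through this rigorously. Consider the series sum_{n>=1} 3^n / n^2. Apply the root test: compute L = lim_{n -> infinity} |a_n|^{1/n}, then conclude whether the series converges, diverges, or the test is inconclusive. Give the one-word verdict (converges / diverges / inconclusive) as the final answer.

Let a_n denote the general term. Form |a_n|^(1/n) and simplify:
|a_n|^(1/n) = 3/n^(2/n)
Take the limit as n -> infinity: L = 3.
Since L = 3 > 1, the root test implies divergence.

diverges


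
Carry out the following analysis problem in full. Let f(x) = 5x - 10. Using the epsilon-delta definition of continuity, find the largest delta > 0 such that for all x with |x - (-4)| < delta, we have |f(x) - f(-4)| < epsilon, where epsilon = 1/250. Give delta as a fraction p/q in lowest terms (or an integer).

We compute f(-4) = 5*(-4) - 10 = -30.
|f(x) - f(-4)| = |5x - 10 - (-30)| = |5(x - (-4))| = 5|x - (-4)|.
We need 5|x - (-4)| < 1/250, i.e. |x - (-4)| < 1/250 / 5 = 1/1250.
So any delta <= 1/1250 works. Conversely, if delta > 1/1250, then x = -4 + 1/1250 satisfies |x - (-4)| = 1/1250 < delta but |f(x) - f(-4)| = 5 * 1/1250 = 1/250, which is not < 1/250; so no larger delta works.
Hence the largest such delta is 1/1250.

1/1250


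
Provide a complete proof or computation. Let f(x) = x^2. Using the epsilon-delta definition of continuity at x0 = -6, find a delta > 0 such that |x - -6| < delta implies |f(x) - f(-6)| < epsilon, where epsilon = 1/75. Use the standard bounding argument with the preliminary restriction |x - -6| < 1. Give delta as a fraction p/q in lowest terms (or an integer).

Factor: |x^2 - (-6)^2| = |x - -6| * |x + -6|.
Impose |x - -6| < 1 first. Then |x + -6| = |(x - -6) + 2*(-6)| <= |x - -6| + 2*|-6| < 1 + 12 = 13.
So |x^2 - (-6)^2| < delta * 13.
We need delta * 13 <= 1/75, i.e. delta <= 1/75/13 = 1/975.
Since 1/975 < 1, this is tighter than 1; take delta = 1/975.
So delta = 1/975 works.

1/975


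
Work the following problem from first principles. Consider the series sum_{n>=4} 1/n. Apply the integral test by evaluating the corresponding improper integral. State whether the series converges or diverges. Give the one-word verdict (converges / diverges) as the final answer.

Let f(x) = 1/x. Then f is positive, continuous, and decreasing on [4, infinity), so the integral test applies.
Compute the improper integral int_{4}^infinity f(x) dx:
  antiderivative F(x) = log(x).
  As x -> infinity, log(x) -> infinity.
  So int = infinity - log(4) = infinity. By the integral test, the series diverges.

diverges


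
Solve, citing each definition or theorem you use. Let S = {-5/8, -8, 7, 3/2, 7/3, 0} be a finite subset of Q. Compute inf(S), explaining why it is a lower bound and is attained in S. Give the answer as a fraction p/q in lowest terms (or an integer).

S is finite, so inf(S) = min(S).
Sorted increasing:
-8, -5/8, 0, 3/2, 7/3, 7
The extremum is -8.
For every x in S, x >= -8. And -8 is in S, so it is attained.
Therefore inf(S) = -8.

-8


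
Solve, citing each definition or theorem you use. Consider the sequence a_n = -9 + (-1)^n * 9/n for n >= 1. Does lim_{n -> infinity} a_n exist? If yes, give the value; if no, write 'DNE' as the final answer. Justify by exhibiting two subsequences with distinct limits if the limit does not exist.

Examine the behaviour of a_n along subsequences.
Even-n subsequence a_{2k} = -9 + 9/(2k) -> -9. Odd-n subsequence a_{2k+1} = -9 - 9/(2k+1) -> -9. Both tend to -9, which suggests the limit is -9; verify directly.
|a_n - (-9)| = |(-1)^n * 9/n| = 9/n for every n >= 1.
Given epsilon > 0, choose a positive integer N > 9/epsilon. Then for all n >= N, |a_n - (-9)| = 9/n <= 9/N < epsilon.
So by the definition of the limit, lim a_n exists and equals -9.

-9


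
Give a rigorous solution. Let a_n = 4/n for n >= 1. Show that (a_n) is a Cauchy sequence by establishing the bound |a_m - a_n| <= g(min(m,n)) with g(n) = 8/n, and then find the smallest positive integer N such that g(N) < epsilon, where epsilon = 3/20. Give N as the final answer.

For any m, n >= 1, by the triangle inequality:
|a_m - a_n| = |4/m - 4/n| <= 4*1/m + 4*1/n <= 8/min(m,n).
So g(n) = 8/n bounds the Cauchy difference. Since g(n) -> 0, (a_n) is Cauchy.
Now solve g(N) < 3/20: 8/N < 3/20 <=> N > 8 / (3/20) = 160/3.
The smallest integer strictly greater than 160/3 is N = 54.
Check: g(54) = 8/54 = 4/27 < 3/20; g(53) = 8/53 >= 3/20. So N = 54.

54


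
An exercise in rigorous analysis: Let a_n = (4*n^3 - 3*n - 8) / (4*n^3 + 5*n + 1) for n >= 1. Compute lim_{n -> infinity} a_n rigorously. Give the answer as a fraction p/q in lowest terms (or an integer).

Divide numerator and denominator by n^3, the highest power:
numerator / n^3 = 4 - 3/n^2 - 8/n^3
denominator / n^3 = 4 + 5/n^2 + n^(-3)
As n -> infinity, all terms of the form c/n^k (k >= 1) tend to 0.
So numerator / n^3 -> 4 and denominator / n^3 -> 4.
Therefore lim a_n = 1.

1


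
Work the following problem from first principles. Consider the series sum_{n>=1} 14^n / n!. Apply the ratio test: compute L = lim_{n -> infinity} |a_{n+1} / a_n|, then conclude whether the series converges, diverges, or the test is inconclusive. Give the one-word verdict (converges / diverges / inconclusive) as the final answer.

Let a_n denote the general term. Form the ratio a_{n+1}/a_n and simplify:
a_{n+1}/a_n = 14/(n + 1)
Take the limit as n -> infinity: L = 0.
Since L = 0 < 1, the ratio test implies the series converges.

converges


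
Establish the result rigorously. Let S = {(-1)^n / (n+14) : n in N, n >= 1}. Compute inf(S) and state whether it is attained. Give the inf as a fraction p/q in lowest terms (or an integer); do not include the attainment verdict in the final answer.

Analysis:
- Values: -1/15, 1/16, -1/17, 1/18, -1/19, ...
- Positive terms (even n): 1/(2+14), 1/(4+14), ... decreasing -> max = 1/16 (n=2).
- Negative terms (odd n): -1/(1+14), -1/(3+14), ... increasing -> min = -1/15 (n=1).
- So sup = 1/16 (attained at n=2); inf = -1/15 (attained at n=1).
Conclusion: inf(S) = -1/15, attained in S.

-1/15


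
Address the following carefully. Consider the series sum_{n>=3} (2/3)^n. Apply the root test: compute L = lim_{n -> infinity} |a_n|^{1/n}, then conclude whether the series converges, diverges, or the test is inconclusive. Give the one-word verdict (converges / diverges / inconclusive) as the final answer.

Let a_n denote the general term. Form |a_n|^(1/n) and simplify:
|a_n|^(1/n) = 2/3
Take the limit as n -> infinity: L = 2/3.
Since L = 2/3 < 1, the root test implies convergence.

converges


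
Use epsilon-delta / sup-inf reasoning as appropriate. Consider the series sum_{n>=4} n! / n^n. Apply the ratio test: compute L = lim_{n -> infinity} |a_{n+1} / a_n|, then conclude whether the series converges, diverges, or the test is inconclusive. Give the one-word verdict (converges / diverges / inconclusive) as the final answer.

Let a_n denote the general term. Form the ratio a_{n+1}/a_n and simplify:
a_{n+1}/a_n = (n/(n + 1))^n
Take the limit as n -> infinity: L = exp(-1).
Since L = exp(-1) < 1, the ratio test implies the series converges.

converges


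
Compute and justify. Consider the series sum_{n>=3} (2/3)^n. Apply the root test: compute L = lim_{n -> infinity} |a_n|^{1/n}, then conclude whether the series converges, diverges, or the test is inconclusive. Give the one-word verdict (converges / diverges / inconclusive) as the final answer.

Let a_n denote the general term. Form |a_n|^(1/n) and simplify:
|a_n|^(1/n) = 2/3
Take the limit as n -> infinity: L = 2/3.
Since L = 2/3 < 1, the root test implies convergence.

converges


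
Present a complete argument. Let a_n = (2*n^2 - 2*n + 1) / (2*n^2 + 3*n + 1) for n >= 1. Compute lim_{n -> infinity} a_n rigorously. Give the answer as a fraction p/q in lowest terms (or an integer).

Divide numerator and denominator by n^2, the highest power:
numerator / n^2 = 2 - 2/n + n^(-2)
denominator / n^2 = 2 + 3/n + n^(-2)
As n -> infinity, all terms of the form c/n^k (k >= 1) tend to 0.
So numerator / n^2 -> 2 and denominator / n^2 -> 2.
Therefore lim a_n = 1.

1


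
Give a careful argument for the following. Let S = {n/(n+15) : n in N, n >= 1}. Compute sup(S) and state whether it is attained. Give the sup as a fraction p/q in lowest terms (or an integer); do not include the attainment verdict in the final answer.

Analysis:
- Values: 1/16, 2/17, 1/6, 4/19, ... strictly increasing.
- Minimum is 1/16 (n=1); inf = 1/16 (attained).
- n/(n+15) = 1 - 15/(n+15) -> 1 from below as n -> infinity, and never equals 1.
- So sup = 1 (not attained).
Conclusion: sup(S) = 1, not attained in S.

1


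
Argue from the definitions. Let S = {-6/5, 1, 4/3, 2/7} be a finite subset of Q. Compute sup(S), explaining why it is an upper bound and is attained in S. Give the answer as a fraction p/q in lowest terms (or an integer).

S is finite, so sup(S) = max(S).
Sorted decreasing:
4/3, 1, 2/7, -6/5
The extremum is 4/3.
For every x in S, x <= 4/3. And 4/3 is in S, so it is attained.
Therefore sup(S) = 4/3.

4/3


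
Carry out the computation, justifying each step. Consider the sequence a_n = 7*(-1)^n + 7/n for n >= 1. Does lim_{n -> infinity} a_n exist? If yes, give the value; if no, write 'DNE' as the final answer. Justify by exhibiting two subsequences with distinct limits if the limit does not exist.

Examine the behaviour of a_n along subsequences.
a_{2k} = 7 + 7/(2k) -> 7. a_{2k+1} = -7 + 7/(2k+1) -> -7.
Since these two subsequential limits are 7 and -7, distinct, the full sequence cannot converge (a convergent sequence has all subsequences tending to the same limit). So lim a_n does not exist.

DNE


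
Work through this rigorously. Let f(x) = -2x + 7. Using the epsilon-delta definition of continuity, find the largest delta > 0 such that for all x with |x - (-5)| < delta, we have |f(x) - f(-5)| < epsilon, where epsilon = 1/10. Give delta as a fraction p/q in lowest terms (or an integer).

We compute f(-5) = -2*(-5) + 7 = 17.
|f(x) - f(-5)| = |-2x + 7 - (17)| = |-2(x - (-5))| = 2|x - (-5)|.
We need 2|x - (-5)| < 1/10, i.e. |x - (-5)| < 1/10 / 2 = 1/20.
So any delta <= 1/20 works. Conversely, if delta > 1/20, then x = -5 + 1/20 satisfies |x - (-5)| = 1/20 < delta but |f(x) - f(-5)| = 2 * 1/20 = 1/10, which is not < 1/10; so no larger delta works.
Hence the largest such delta is 1/20.

1/20


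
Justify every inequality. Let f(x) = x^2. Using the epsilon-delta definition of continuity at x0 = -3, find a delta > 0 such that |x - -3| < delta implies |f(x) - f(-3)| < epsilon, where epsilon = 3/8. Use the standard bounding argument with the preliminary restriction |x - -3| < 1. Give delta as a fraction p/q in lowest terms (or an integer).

Factor: |x^2 - (-3)^2| = |x - -3| * |x + -3|.
Impose |x - -3| < 1 first. Then |x + -3| = |(x - -3) + 2*(-3)| <= |x - -3| + 2*|-3| < 1 + 6 = 7.
So |x^2 - (-3)^2| < delta * 7.
We need delta * 7 <= 3/8, i.e. delta <= 3/8/7 = 3/56.
Since 3/56 < 1, this is tighter than 1; take delta = 3/56.
So delta = 3/56 works.

3/56


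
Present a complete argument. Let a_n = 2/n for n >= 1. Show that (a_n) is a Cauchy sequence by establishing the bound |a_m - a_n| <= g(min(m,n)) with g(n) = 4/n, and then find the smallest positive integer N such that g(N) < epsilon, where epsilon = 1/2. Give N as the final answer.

For any m, n >= 1, by the triangle inequality:
|a_m - a_n| = |2/m - 2/n| <= 2*1/m + 2*1/n <= 4/min(m,n).
So g(n) = 4/n bounds the Cauchy difference. Since g(n) -> 0, (a_n) is Cauchy.
Now solve g(N) < 1/2: 4/N < 1/2 <=> N > 4 / (1/2) = 8.
The smallest integer strictly greater than 8 is N = 9.
Check: g(9) = 4/9 = 4/9 < 1/2; g(8) = 1/2 >= 1/2. So N = 9.

9


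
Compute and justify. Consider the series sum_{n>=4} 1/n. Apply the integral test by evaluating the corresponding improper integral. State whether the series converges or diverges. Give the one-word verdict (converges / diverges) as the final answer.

Let f(x) = 1/x. Then f is positive, continuous, and decreasing on [4, infinity), so the integral test applies.
Compute the improper integral int_{4}^infinity f(x) dx:
  antiderivative F(x) = log(x).
  As x -> infinity, log(x) -> infinity.
  So int = infinity - log(4) = infinity. By the integral test, the series diverges.

diverges


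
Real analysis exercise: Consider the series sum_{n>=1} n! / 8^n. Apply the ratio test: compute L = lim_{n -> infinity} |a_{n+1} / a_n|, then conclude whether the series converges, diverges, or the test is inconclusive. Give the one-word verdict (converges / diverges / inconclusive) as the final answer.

Let a_n denote the general term. Form the ratio a_{n+1}/a_n and simplify:
a_{n+1}/a_n = n/8 + 1/8
Take the limit as n -> infinity: L = infinity.
Since L = infinity > 1 (or L = infinity), the ratio test implies the series diverges.

diverges
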